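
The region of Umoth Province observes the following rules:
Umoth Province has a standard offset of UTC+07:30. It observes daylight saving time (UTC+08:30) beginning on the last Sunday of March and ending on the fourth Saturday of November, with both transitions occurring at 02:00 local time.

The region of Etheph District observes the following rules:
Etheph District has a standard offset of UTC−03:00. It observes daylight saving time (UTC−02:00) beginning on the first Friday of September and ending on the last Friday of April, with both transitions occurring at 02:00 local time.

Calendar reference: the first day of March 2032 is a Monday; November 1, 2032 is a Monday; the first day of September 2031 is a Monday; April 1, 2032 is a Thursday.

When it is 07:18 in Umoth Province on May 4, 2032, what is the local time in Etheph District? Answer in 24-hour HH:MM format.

19:48

1 March 2032 is a Monday, so Sundays fall on 7, 14, 21, 28; the last is March 28.
1 November 2032 is a Monday, so the first Saturday is November 6 and the fourth is November 27.
Daylight saving runs 28 March – 27 November; May 4, 2032 is inside that window, so Umoth Province is at UTC+08:30.
07:18 Umoth Province − 8h30m = 22:48 UTC (rolling into the previous day, 3 May 2032).
1 September 2031 is a Monday, so the first Friday is September 5.
1 April 2032 is a Thursday, so Fridays fall on 2, 9, 16, 23, 30; the last is April 30.
At the standard offset (UTC−03:00), 22:48 UTC − 3h = 19:48 Etheph District standard time.
The standard-time date in Etheph District, May 3, 2032, is outside the daylight-saving period (5 September 2031 – 30 April 2032), so Etheph District is on standard time, UTC−03:00.
22:48 UTC − 3h = 19:48 Etheph District.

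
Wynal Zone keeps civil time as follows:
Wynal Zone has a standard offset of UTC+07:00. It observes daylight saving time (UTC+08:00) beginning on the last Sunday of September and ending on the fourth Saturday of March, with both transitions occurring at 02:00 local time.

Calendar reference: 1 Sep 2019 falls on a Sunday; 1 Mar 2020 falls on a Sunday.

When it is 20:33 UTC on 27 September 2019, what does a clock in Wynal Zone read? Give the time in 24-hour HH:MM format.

1 September 2019 is a Sunday, so Sundays fall on 1, 8, 15, 22, 29; the last is September 29.
1 March 2020 is a Sunday, so the first Saturday is March 7 and the fourth is March 28.
At the standard offset (UTC+07:00), 20:33 UTC + 7h = 03:33 Wynal Zone standard time (rolling into the next day, 28 September 2019).
The standard-time date in Wynal Zone, 28 September 2019, is outside the daylight-saving period (29 September 2019 – 28 March 2020), so Wynal Zone is on standard time, UTC+07:00.
20:33 UTC + 7h = 03:33 local (rolling into the next day, 28 September 2019).

03:33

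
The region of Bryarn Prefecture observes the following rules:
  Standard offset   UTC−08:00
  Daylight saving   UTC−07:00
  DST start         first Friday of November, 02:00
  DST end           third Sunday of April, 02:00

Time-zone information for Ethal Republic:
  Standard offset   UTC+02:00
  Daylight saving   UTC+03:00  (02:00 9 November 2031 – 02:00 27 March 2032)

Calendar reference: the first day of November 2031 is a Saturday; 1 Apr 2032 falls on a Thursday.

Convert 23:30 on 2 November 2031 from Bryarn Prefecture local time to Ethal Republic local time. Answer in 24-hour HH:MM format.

1 November 2031 is a Saturday, so the first Friday is November 7.
1 April 2032 is a Thursday, so the first Sunday is April 4 and the third is April 18.
2 November 2031 does not fall between 7 November 2031 and 18 April 2032, so daylight saving is not in effect and Bryarn Prefecture is at UTC−08:00.
23:30 Bryarn Prefecture + 8h = 07:30 UTC (rolling into the next day, 3 November 2031).
At the standard offset (UTC+02:00), 07:30 UTC + 2h = 09:30 Ethal Republic standard time.
Daylight saving runs 9 November 2031 – 27 March 2032; the standard-time date in Ethal Republic, 3 November 2031, is outside that window, so Ethal Republic is on standard time at UTC+02:00.
07:30 UTC + 2h = 09:30 Ethal Republic.

09:30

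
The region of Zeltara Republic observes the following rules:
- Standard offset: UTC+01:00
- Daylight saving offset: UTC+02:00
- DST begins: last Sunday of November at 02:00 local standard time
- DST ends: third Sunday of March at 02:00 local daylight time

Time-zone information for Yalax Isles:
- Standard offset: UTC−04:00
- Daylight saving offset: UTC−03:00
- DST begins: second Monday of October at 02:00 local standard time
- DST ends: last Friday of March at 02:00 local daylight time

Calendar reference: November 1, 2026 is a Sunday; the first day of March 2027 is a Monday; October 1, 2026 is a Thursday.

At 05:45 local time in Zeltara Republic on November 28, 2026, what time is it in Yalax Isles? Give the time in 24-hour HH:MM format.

1 November 2026 is a Sunday, so Sundays fall on 1, 8, 15, 22, 29; the last is November 29.
1 March 2027 is a Monday, so the first Sunday is March 7 and the third is March 21.
November 28, 2026 does not fall between 29 November 2026 and 21 March 2027, so daylight saving is not in effect and Zeltara Republic is at UTC+01:00.
05:45 Zeltara Republic − 1h = 04:45 UTC.
1 October 2026 is a Thursday, so the first Monday is October 5 and the second is October 12.
1 March 2027 is a Monday, so Fridays fall on 5, 12, 19, 26; the last is March 26.
At the standard offset (UTC−04:00), 04:45 UTC − 4h = 00:45 Yalax Isles standard time.
The standard-time date in Yalax Isles, November 28, 2026, lies within the daylight-saving period (12 October 2026 – 26 March 2027), so Yalax Isles is on daylight time, UTC−03:00.
04:45 UTC − 3h = 01:45 Yalax Isles.

01:45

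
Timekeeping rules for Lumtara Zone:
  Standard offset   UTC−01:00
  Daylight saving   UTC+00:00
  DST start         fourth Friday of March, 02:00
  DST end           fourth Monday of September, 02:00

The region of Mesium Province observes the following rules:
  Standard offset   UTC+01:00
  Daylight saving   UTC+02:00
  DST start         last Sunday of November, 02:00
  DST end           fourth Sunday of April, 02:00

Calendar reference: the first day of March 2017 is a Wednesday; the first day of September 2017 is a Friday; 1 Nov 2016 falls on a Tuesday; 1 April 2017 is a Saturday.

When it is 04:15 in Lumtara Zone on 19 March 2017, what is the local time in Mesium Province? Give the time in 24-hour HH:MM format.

1 March 2017 is a Wednesday, so the first Friday is March 3 and the fourth is March 24.
1 September 2017 is a Friday, so the first Monday is September 4 and the fourth is September 25.
19 March 2017 does not fall between 24 March and 25 September, so daylight saving is not in effect and Lumtara Zone is at UTC−01:00.
04:15 Lumtara Zone + 1h = 05:15 UTC.
1 November 2016 is a Tuesday, so Sundays fall on 6, 13, 20, 27; the last is November 27.
1 April 2017 is a Saturday, so the first Sunday is April 2 and the fourth is April 23.
At the standard offset (UTC+01:00), 05:15 UTC + 1h = 06:15 Mesium Province standard time.
Daylight saving runs 27 November 2016 – 23 April 2017; the standard-time date in Mesium Province, 19 March 2017, is inside that window, so Mesium Province is at UTC+02:00.
05:15 UTC + 2h = 07:15 Mesium Province.

07:15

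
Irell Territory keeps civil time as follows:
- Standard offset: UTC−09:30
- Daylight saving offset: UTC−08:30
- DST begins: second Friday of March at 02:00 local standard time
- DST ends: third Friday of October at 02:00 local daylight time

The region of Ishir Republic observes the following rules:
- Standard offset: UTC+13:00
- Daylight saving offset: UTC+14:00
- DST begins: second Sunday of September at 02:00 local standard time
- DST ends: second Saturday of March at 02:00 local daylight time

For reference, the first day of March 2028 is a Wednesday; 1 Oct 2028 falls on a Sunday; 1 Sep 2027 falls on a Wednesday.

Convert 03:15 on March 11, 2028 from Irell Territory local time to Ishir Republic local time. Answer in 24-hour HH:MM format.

00:45

1 March 2028 is a Wednesday, so the first Friday is March 3 and the second is March 10.
1 October 2028 is a Sunday, so the first Friday is October 6 and the third is October 20.
March 11, 2028 lies within the daylight-saving period (10 March – 20 October), so Irell Territory is on daylight time, UTC−08:30.
03:15 Irell Territory + 8h30m = 11:45 UTC.
1 September 2027 is a Wednesday, so the first Sunday is September 5 and the second is September 12.
1 March 2028 is a Wednesday, so the first Saturday is March 4 and the second is March 11.
At the standard offset (UTC+13:00), 11:45 UTC + 13h = 00:45 Ishir Republic standard time (rolling into the next day, 12 March 2028).
Daylight saving runs 12 September 2027 – 11 March 2028; the standard-time date in Ishir Republic, March 12, 2028, is outside that window, so Ishir Republic is on standard time at UTC+13:00.
11:45 UTC + 13h = 00:45 Ishir Republic (rolling into the next day, 12 March 2028).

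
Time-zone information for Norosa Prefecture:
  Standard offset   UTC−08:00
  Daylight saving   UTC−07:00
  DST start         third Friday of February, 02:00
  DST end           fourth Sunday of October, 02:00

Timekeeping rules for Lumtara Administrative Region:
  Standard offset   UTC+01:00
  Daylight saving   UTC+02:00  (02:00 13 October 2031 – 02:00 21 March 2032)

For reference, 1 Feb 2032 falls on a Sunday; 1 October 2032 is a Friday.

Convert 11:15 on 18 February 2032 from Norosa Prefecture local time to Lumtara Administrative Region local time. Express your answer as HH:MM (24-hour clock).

21:15

1 February 2032 is a Sunday, so the first Friday is February 6 and the third is February 20.
1 October 2032 is a Friday, so the first Sunday is October 3 and the fourth is October 24.
Daylight saving runs 20 February – 24 October; 18 February 2032 is outside that window, so Norosa Prefecture is on standard time at UTC−08:00.
11:15 Norosa Prefecture + 8h = 19:15 UTC.
At the standard offset (UTC+01:00), 19:15 UTC + 1h = 20:15 Lumtara Administrative Region standard time.
The standard-time date in Lumtara Administrative Region, 18 February 2032, lies within the daylight-saving period (13 October 2031 – 21 March 2032), so Lumtara Administrative Region is on daylight time, UTC+02:00.
19:15 UTC + 2h = 21:15 Lumtara Administrative Region.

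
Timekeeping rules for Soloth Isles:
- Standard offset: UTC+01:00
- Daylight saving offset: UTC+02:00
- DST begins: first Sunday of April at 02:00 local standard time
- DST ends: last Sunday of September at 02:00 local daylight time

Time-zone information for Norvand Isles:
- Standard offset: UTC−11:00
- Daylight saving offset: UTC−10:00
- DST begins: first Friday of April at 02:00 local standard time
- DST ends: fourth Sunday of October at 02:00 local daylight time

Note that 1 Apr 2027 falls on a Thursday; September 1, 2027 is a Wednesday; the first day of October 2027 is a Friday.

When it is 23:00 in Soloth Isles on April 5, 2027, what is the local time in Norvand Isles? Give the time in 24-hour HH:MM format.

1 April 2027 is a Thursday, so the first Sunday is April 4.
1 September 2027 is a Wednesday, so Sundays fall on 5, 12, 19, 26; the last is September 26.
April 5, 2027 falls between 4 April and 26 September, so daylight saving is in effect and Soloth Isles is at UTC+02:00.
23:00 Soloth Isles − 2h = 21:00 UTC.
1 April 2027 is a Thursday, so the first Friday is April 2.
1 October 2027 is a Friday, so the first Sunday is October 3 and the fourth is October 24.
At the standard offset (UTC−11:00), 21:00 UTC − 11h = 10:00 Norvand Isles standard time.
Daylight saving runs 2 April – 24 October; the standard-time date in Norvand Isles, April 5, 2027, is inside that window, so Norvand Isles is at UTC−10:00.
21:00 UTC − 10h = 11:00 Norvand Isles.

11:00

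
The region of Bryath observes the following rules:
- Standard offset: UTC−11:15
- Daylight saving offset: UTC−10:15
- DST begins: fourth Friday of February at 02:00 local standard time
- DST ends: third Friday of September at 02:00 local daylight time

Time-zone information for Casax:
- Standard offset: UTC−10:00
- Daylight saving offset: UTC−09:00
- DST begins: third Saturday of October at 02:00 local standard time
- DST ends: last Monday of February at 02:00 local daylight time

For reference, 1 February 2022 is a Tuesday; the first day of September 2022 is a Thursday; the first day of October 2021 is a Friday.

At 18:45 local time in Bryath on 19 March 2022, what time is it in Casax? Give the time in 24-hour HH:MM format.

1 February 2022 is a Tuesday, so the first Friday is February 4 and the fourth is February 25.
1 September 2022 is a Thursday, so the first Friday is September 2 and the third is September 16.
19 March 2022 lies within the daylight-saving period (25 February – 16 September), so Bryath is on daylight time, UTC−10:15.
18:45 Bryath + 10h15m = 05:00 UTC (rolling into the next day, 20 March 2022).
1 October 2021 is a Friday, so the first Saturday is October 2 and the third is October 16.
1 February 2022 is a Tuesday, so Mondays fall on 7, 14, 21, 28; the last is February 28.
At the standard offset (UTC−10:00), 05:00 UTC − 10h = 19:00 Casax standard time (rolling into the previous day, 19 March 2022).
The standard-time date in Casax, 19 March 2022, is outside the daylight-saving period (16 October 2021 – 28 February 2022), so Casax is on standard time, UTC−10:00.
05:00 UTC − 10h = 19:00 Casax (rolling into the previous day, 19 March 2022).

19:00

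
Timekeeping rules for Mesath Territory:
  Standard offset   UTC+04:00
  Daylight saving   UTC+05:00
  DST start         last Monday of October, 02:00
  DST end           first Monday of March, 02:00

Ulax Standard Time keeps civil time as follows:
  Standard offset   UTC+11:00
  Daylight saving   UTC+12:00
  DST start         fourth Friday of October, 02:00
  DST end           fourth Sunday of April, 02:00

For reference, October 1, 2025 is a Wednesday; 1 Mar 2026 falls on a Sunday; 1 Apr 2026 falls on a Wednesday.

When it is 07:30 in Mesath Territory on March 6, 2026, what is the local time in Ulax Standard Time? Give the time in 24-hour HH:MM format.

15:30

1 October 2025 is a Wednesday, so Mondays fall on 6, 13, 20, 27; the last is October 27.
1 March 2026 is a Sunday, so the first Monday is March 2.
Daylight saving runs 27 October 2025 – 2 March 2026; March 6, 2026 is outside that window, so Mesath Territory is on standard time at UTC+04:00.
07:30 Mesath Territory − 4h = 03:30 UTC.
1 October 2025 is a Wednesday, so the first Friday is October 3 and the fourth is October 24.
1 April 2026 is a Wednesday, so the first Sunday is April 5 and the fourth is April 26.
At the standard offset (UTC+11:00), 03:30 UTC + 11h = 14:30 Ulax Standard Time standard time.
The standard-time date in Ulax Standard Time, March 6, 2026, lies within the daylight-saving period (24 October 2025 – 26 April 2026), so Ulax Standard Time is on daylight time, UTC+12:00.
03:30 UTC + 12h = 15:30 Ulax Standard Time.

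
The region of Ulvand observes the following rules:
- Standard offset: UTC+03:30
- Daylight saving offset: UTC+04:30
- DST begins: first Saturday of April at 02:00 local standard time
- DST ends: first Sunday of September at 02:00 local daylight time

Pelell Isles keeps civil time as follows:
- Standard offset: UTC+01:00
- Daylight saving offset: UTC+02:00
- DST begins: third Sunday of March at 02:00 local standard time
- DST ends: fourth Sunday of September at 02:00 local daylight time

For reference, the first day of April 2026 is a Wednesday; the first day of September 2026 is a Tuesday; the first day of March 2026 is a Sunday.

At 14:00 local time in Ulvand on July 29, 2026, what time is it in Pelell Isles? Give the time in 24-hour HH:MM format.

1 April 2026 is a Wednesday, so the first Saturday is April 4.
1 September 2026 is a Tuesday, so the first Sunday is September 6.
July 29, 2026 lies within the daylight-saving period (4 April – 6 September), so Ulvand is on daylight time, UTC+04:30.
14:00 Ulvand − 4h30m = 09:30 UTC.
1 March 2026 is a Sunday, so the first Sunday is March 1 and the third is March 15.
1 September 2026 is a Tuesday, so the first Sunday is September 6 and the fourth is September 27.
At the standard offset (UTC+01:00), 09:30 UTC + 1h = 10:30 Pelell Isles standard time.
The standard-time date in Pelell Isles, July 29, 2026, falls between 15 March and 27 September, so daylight saving is in effect and Pelell Isles is at UTC+02:00.
09:30 UTC + 2h = 11:30 Pelell Isles.

11:30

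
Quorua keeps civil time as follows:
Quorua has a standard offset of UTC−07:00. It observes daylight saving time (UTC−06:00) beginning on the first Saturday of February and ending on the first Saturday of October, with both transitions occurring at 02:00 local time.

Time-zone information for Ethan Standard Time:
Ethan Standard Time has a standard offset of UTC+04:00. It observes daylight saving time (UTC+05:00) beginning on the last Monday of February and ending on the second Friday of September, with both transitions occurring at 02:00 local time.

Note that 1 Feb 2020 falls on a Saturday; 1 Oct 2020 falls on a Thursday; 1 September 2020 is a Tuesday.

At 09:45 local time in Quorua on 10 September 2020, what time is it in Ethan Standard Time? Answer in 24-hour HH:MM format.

1 February 2020 is a Saturday, so the first Saturday is February 1.
1 October 2020 is a Thursday, so the first Saturday is October 3.
Daylight saving runs 1 February – 3 October; 10 September 2020 is inside that window, so Quorua is at UTC−06:00.
09:45 Quorua + 6h = 15:45 UTC.
1 February 2020 is a Saturday, so Mondays fall on 3, 10, 17, 24; the last is February 24.
1 September 2020 is a Tuesday, so the first Friday is September 4 and the second is September 11.
At the standard offset (UTC+04:00), 15:45 UTC + 4h = 19:45 Ethan Standard Time standard time.
The standard-time date in Ethan Standard Time, 10 September 2020, lies within the daylight-saving period (24 February – 11 September), so Ethan Standard Time is on daylight time, UTC+05:00.
15:45 UTC + 5h = 20:45 Ethan Standard Time.

20:45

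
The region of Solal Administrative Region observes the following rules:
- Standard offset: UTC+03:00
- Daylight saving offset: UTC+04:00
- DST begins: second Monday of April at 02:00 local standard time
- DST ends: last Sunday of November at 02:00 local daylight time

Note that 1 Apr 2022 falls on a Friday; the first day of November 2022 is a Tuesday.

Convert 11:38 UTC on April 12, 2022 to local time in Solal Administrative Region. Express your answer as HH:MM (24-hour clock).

15:38

1 April 2022 is a Friday, so the first Monday is April 4 and the second is April 11.
1 November 2022 is a Tuesday, so Sundays fall on 6, 13, 20, 27; the last is November 27.
At the standard offset (UTC+03:00), 11:38 UTC + 3h = 14:38 Solal Administrative Region standard time.
The standard-time date in Solal Administrative Region, April 12, 2022, falls between 11 April and 27 November, so daylight saving is in effect and Solal Administrative Region is at UTC+04:00.
11:38 UTC + 4h = 15:38 local.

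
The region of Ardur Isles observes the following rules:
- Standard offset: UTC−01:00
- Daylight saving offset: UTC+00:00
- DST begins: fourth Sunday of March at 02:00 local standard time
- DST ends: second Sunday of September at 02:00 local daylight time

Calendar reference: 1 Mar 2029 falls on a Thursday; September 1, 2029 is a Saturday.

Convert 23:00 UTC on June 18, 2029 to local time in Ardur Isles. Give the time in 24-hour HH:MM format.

23:00

1 March 2029 is a Thursday, so the first Sunday is March 4 and the fourth is March 25.
1 September 2029 is a Saturday, so the first Sunday is September 2 and the second is September 9.
At the standard offset (UTC−01:00), 23:00 UTC − 1h = 22:00 Ardur Isles standard time.
Daylight saving runs 25 March – 9 September; the standard-time date in Ardur Isles, June 18, 2029, is inside that window, so Ardur Isles is at UTC+00:00.
23:00 UTC + 0h = 23:00 local.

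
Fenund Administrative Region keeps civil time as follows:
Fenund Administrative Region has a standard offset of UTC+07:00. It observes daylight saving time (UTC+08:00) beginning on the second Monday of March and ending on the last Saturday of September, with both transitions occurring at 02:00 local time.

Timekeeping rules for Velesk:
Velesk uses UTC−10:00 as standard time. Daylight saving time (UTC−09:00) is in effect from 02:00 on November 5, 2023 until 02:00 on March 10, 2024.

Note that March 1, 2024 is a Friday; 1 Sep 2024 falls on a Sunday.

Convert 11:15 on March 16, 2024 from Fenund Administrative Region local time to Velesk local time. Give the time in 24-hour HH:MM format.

17:15

1 March 2024 is a Friday, so the first Monday is March 4 and the second is March 11.
1 September 2024 is a Sunday, so Saturdays fall on 7, 14, 21, 28; the last is September 28.
March 16, 2024 lies within the daylight-saving period (11 March – 28 September), so Fenund Administrative Region is on daylight time, UTC+08:00.
11:15 Fenund Administrative Region − 8h = 03:15 UTC.
At the standard offset (UTC−10:00), 03:15 UTC − 10h = 17:15 Velesk standard time (rolling into the previous day, 15 March 2024).
The standard-time date in Velesk, March 15, 2024, does not fall between 5 November 2023 and 10 March 2024, so daylight saving is not in effect and Velesk is at UTC−10:00.
03:15 UTC − 10h = 17:15 Velesk (rolling into the previous day, 15 March 2024).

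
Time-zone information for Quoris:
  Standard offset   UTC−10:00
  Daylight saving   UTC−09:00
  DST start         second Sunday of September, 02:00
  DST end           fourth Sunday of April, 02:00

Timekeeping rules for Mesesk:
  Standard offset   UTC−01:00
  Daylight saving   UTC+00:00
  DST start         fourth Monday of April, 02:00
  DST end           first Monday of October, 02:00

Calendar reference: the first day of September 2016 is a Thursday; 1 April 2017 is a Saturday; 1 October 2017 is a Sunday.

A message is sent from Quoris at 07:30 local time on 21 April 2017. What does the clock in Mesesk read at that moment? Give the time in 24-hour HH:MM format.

15:30

1 September 2016 is a Thursday, so the first Sunday is September 4 and the second is September 11.
1 April 2017 is a Saturday, so the first Sunday is April 2 and the fourth is April 23.
Daylight saving runs 11 September 2016 – 23 April 2017; 21 April 2017 is inside that window, so Quoris is at UTC−09:00.
07:30 Quoris + 9h = 16:30 UTC.
1 April 2017 is a Saturday, so the first Monday is April 3 and the fourth is April 24.
1 October 2017 is a Sunday, so the first Monday is October 2.
At the standard offset (UTC−01:00), 16:30 UTC − 1h = 15:30 Mesesk standard time.
The standard-time date in Mesesk, 21 April 2017, does not fall between 24 April and 2 October, so daylight saving is not in effect and Mesesk is at UTC−01:00.
16:30 UTC − 1h = 15:30 Mesesk.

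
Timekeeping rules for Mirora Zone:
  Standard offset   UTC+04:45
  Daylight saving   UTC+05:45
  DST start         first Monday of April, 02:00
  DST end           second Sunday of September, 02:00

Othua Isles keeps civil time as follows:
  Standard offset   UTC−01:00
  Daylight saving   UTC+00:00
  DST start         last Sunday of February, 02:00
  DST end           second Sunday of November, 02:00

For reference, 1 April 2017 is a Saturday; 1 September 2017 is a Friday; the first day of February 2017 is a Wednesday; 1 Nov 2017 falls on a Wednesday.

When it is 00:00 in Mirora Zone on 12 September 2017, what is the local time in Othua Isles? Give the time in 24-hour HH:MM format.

19:15

1 April 2017 is a Saturday, so the first Monday is April 3.
1 September 2017 is a Friday, so the first Sunday is September 3 and the second is September 10.
12 September 2017 is outside the daylight-saving period (3 April – 10 September), so Mirora Zone is on standard time, UTC+04:45.
00:00 Mirora Zone − 4h45m = 19:15 UTC (rolling into the previous day, 11 September 2017).
1 February 2017 is a Wednesday, so Sundays fall on 5, 12, 19, 26; the last is February 26.
1 November 2017 is a Wednesday, so the first Sunday is November 5 and the second is November 12.
At the standard offset (UTC−01:00), 19:15 UTC − 1h = 18:15 Othua Isles standard time.
Daylight saving runs 26 February – 12 November; the standard-time date in Othua Isles, 11 September 2017, is inside that window, so Othua Isles is at UTC+00:00.
19:15 UTC + 0h = 19:15 Othua Isles.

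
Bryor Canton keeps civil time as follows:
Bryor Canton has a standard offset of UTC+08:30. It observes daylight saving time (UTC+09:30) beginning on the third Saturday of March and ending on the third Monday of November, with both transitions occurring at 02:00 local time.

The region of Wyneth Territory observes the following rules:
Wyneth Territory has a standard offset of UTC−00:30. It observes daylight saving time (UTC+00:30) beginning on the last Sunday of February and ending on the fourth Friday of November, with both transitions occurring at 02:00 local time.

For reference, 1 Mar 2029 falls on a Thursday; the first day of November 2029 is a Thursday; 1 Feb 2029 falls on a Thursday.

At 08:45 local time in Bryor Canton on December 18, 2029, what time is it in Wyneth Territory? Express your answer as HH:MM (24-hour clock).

1 March 2029 is a Thursday, so the first Saturday is March 3 and the third is March 17.
1 November 2029 is a Thursday, so the first Monday is November 5 and the third is November 19.
December 18, 2029 is outside the daylight-saving period (17 March – 19 November), so Bryor Canton is on standard time, UTC+08:30.
08:45 Bryor Canton − 8h30m = 00:15 UTC.
1 February 2029 is a Thursday, so Sundays fall on 4, 11, 18, 25; the last is February 25.
1 November 2029 is a Thursday, so the first Friday is November 2 and the fourth is November 23.
At the standard offset (UTC−00:30), 00:15 UTC − 0h30m = 23:45 Wyneth Territory standard time (rolling into the previous day, 17 December 2029).
Daylight saving runs 25 February – 23 November; the standard-time date in Wyneth Territory, December 17, 2029, is outside that window, so Wyneth Territory is on standard time at UTC−00:30.
00:15 UTC − 0h30m = 23:45 Wyneth Territory (rolling into the previous day, 17 December 2029).

23:45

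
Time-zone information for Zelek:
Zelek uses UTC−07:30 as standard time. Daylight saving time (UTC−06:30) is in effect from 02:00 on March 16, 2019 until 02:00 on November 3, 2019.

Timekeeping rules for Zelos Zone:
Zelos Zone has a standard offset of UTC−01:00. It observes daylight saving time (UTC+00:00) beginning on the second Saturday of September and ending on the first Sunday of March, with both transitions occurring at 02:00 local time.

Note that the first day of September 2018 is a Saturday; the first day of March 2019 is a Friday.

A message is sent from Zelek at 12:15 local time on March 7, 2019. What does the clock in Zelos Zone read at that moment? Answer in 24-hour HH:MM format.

March 7, 2019 is outside the daylight-saving period (16 March – 3 November), so Zelek is on standard time, UTC−07:30.
12:15 Zelek + 7h30m = 19:45 UTC.
1 September 2018 is a Saturday, so the first Saturday is September 1 and the second is September 8.
1 March 2019 is a Friday, so the first Sunday is March 3.
At the standard offset (UTC−01:00), 19:45 UTC − 1h = 18:45 Zelos Zone standard time.
The standard-time date in Zelos Zone, March 7, 2019, does not fall between 8 September 2018 and 3 March 2019, so daylight saving is not in effect and Zelos Zone is at UTC−01:00.
19:45 UTC − 1h = 18:45 Zelos Zone.

18:45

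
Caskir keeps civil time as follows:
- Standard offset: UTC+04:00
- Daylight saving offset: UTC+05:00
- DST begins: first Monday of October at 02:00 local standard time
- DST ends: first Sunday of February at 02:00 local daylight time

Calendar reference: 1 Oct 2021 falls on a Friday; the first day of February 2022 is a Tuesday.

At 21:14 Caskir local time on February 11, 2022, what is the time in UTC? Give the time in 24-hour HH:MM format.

17:14

1 October 2021 is a Friday, so the first Monday is October 4.
1 February 2022 is a Tuesday, so the first Sunday is February 6.
February 11, 2022 does not fall between 4 October 2021 and 6 February 2022, so daylight saving is not in effect and Caskir is at UTC+04:00.
21:14 local − 4h = 17:14 UTC.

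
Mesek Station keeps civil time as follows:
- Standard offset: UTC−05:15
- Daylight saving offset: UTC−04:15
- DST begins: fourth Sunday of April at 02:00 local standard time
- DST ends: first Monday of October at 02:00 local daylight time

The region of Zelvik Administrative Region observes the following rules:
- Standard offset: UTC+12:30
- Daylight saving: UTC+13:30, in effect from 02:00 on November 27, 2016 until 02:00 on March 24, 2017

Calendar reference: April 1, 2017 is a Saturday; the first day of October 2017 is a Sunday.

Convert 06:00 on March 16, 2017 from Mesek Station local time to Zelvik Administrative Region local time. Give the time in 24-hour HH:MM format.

00:45

1 April 2017 is a Saturday, so the first Sunday is April 2 and the fourth is April 23.
1 October 2017 is a Sunday, so the first Monday is October 2.
Daylight saving runs 23 April – 2 October; March 16, 2017 is outside that window, so Mesek Station is on standard time at UTC−05:15.
06:00 Mesek Station + 5h15m = 11:15 UTC.
At the standard offset (UTC+12:30), 11:15 UTC + 12h30m = 23:45 Zelvik Administrative Region standard time.
The standard-time date in Zelvik Administrative Region, March 16, 2017, lies within the daylight-saving period (27 November 2016 – 24 March 2017), so Zelvik Administrative Region is on daylight time, UTC+13:30.
11:15 UTC + 13h30m = 00:45 Zelvik Administrative Region (rolling into the next day, 17 March 2017).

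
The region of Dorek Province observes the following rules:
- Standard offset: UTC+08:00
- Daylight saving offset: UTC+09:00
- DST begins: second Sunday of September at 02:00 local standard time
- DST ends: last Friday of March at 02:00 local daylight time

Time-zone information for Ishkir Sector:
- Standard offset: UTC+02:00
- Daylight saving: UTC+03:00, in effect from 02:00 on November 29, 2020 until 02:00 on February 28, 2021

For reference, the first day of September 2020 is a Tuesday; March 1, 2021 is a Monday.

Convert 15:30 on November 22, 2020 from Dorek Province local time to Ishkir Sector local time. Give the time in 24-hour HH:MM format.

08:30

1 September 2020 is a Tuesday, so the first Sunday is September 6 and the second is September 13.
1 March 2021 is a Monday, so Fridays fall on 5, 12, 19, 26; the last is March 26.
Daylight saving runs 13 September 2020 – 26 March 2021; November 22, 2020 is inside that window, so Dorek Province is at UTC+09:00.
15:30 Dorek Province − 9h = 06:30 UTC.
At the standard offset (UTC+02:00), 06:30 UTC + 2h = 08:30 Ishkir Sector standard time.
The standard-time date in Ishkir Sector, November 22, 2020, is outside the daylight-saving period (29 November 2020 – 28 February 2021), so Ishkir Sector is on standard time, UTC+02:00.
06:30 UTC + 2h = 08:30 Ishkir Sector.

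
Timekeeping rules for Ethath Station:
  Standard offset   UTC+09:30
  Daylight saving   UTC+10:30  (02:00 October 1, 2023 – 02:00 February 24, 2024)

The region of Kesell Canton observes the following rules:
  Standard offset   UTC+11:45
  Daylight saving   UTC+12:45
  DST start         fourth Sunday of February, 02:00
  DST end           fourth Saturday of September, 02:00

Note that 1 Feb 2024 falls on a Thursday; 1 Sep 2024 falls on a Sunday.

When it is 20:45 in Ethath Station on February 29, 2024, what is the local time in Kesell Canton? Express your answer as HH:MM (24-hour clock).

February 29, 2024 does not fall between 1 October 2023 and 24 February 2024, so daylight saving is not in effect and Ethath Station is at UTC+09:30.
20:45 Ethath Station − 9h30m = 11:15 UTC.
1 February 2024 is a Thursday, so the first Sunday is February 4 and the fourth is February 25.
1 September 2024 is a Sunday, so the first Saturday is September 7 and the fourth is September 28.
At the standard offset (UTC+11:45), 11:15 UTC + 11h45m = 23:00 Kesell Canton standard time.
The standard-time date in Kesell Canton, February 29, 2024, lies within the daylight-saving period (25 February – 28 September), so Kesell Canton is on daylight time, UTC+12:45.
11:15 UTC + 12h45m = 00:00 Kesell Canton (rolling into the next day, 1 March 2024).

00:00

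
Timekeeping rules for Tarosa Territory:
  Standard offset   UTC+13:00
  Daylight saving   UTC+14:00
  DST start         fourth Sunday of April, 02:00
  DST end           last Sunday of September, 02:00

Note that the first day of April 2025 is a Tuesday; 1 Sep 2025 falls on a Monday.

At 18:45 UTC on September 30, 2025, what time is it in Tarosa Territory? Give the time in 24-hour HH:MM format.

1 April 2025 is a Tuesday, so the first Sunday is April 6 and the fourth is April 27.
1 September 2025 is a Monday, so Sundays fall on 7, 14, 21, 28; the last is September 28.
At the standard offset (UTC+13:00), 18:45 UTC + 13h = 07:45 Tarosa Territory standard time (rolling into the next day, 1 October 2025).
The standard-time date in Tarosa Territory, October 1, 2025, is outside the daylight-saving period (27 April – 28 September), so Tarosa Territory is on standard time, UTC+13:00.
18:45 UTC + 13h = 07:45 local (rolling into the next day, 1 October 2025).

07:45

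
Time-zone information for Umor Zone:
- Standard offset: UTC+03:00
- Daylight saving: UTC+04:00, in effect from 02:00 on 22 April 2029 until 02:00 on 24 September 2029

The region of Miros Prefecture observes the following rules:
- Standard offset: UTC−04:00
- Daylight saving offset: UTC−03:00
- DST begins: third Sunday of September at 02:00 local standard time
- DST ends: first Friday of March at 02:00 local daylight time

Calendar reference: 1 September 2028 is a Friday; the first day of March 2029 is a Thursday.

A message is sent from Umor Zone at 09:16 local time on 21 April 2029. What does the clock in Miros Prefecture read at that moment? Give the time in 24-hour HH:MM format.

Daylight saving runs 22 April – 24 September; 21 April 2029 is outside that window, so Umor Zone is on standard time at UTC+03:00.
09:16 Umor Zone − 3h = 06:16 UTC.
1 September 2028 is a Friday, so the first Sunday is September 3 and the third is September 17.
1 March 2029 is a Thursday, so the first Friday is March 2.
At the standard offset (UTC−04:00), 06:16 UTC − 4h = 02:16 Miros Prefecture standard time.
Daylight saving runs 17 September 2028 – 2 March 2029; the standard-time date in Miros Prefecture, 21 April 2029, is outside that window, so Miros Prefecture is on standard time at UTC−04:00.
06:16 UTC − 4h = 02:16 Miros Prefecture.

02:16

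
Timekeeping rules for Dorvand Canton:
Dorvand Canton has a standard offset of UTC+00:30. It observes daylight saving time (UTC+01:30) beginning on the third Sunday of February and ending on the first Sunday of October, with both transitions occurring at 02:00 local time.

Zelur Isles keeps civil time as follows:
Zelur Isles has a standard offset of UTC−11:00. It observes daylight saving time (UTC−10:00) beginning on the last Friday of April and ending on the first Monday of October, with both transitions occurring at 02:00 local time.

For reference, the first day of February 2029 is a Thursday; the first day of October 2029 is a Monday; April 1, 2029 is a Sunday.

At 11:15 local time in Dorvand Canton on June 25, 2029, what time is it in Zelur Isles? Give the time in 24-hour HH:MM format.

1 February 2029 is a Thursday, so the first Sunday is February 4 and the third is February 18.
1 October 2029 is a Monday, so the first Sunday is October 7.
June 25, 2029 falls between 18 February and 7 October, so daylight saving is in effect and Dorvand Canton is at UTC+01:30.
11:15 Dorvand Canton − 1h30m = 09:45 UTC.
1 April 2029 is a Sunday, so Fridays fall on 6, 13, 20, 27; the last is April 27.
1 October 2029 is a Monday, so the first Monday is October 1.
At the standard offset (UTC−11:00), 09:45 UTC − 11h = 22:45 Zelur Isles standard time (rolling into the previous day, 24 June 2029).
The standard-time date in Zelur Isles, June 24, 2029, falls between 27 April and 1 October, so daylight saving is in effect and Zelur Isles is at UTC−10:00.
09:45 UTC − 10h = 23:45 Zelur Isles (rolling into the previous day, 24 June 2029).

23:45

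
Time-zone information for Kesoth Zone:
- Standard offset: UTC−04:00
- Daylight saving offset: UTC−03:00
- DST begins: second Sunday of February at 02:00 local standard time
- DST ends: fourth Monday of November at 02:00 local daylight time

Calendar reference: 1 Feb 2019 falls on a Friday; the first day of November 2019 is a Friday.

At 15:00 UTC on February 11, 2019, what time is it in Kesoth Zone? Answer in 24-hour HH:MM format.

12:00

1 February 2019 is a Friday, so the first Sunday is February 3 and the second is February 10.
1 November 2019 is a Friday, so the first Monday is November 4 and the fourth is November 25.
At the standard offset (UTC−04:00), 15:00 UTC − 4h = 11:00 Kesoth Zone standard time.
Daylight saving runs 10 February – 25 November; the standard-time date in Kesoth Zone, February 11, 2019, is inside that window, so Kesoth Zone is at UTC−03:00.
15:00 UTC − 3h = 12:00 local.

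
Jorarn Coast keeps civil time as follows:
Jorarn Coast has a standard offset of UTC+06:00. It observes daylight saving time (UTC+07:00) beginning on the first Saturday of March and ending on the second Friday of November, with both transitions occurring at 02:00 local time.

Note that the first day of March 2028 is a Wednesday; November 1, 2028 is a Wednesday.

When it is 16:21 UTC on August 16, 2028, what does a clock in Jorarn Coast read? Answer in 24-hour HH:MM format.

23:21

1 March 2028 is a Wednesday, so the first Saturday is March 4.
1 November 2028 is a Wednesday, so the first Friday is November 3 and the second is November 10.
At the standard offset (UTC+06:00), 16:21 UTC + 6h = 22:21 Jorarn Coast standard time.
Daylight saving runs 4 March – 10 November; the standard-time date in Jorarn Coast, August 16, 2028, is inside that window, so Jorarn Coast is at UTC+07:00.
16:21 UTC + 7h = 23:21 local.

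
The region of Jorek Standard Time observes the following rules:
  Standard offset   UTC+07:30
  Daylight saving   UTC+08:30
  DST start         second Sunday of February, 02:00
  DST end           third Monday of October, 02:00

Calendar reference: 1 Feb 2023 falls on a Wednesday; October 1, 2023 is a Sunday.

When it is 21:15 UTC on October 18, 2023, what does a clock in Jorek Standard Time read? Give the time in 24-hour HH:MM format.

04:45

1 February 2023 is a Wednesday, so the first Sunday is February 5 and the second is February 12.
1 October 2023 is a Sunday, so the first Monday is October 2 and the third is October 16.
At the standard offset (UTC+07:30), 21:15 UTC + 7h30m = 04:45 Jorek Standard Time standard time (rolling into the next day, 19 October 2023).
Daylight saving runs 12 February – 16 October; the standard-time date in Jorek Standard Time, October 19, 2023, is outside that window, so Jorek Standard Time is on standard time at UTC+07:30.
21:15 UTC + 7h30m = 04:45 local (rolling into the next day, 19 October 2023).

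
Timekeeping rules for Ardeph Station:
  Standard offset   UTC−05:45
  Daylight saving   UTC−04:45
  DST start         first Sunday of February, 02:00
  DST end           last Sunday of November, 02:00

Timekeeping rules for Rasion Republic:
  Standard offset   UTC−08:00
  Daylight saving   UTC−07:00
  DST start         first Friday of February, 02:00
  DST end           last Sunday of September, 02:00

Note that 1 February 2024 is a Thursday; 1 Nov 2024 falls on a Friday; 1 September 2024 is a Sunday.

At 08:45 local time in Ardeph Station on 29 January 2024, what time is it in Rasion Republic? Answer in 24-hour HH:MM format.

1 February 2024 is a Thursday, so the first Sunday is February 4.
1 November 2024 is a Friday, so Sundays fall on 3, 10, 17, 24; the last is November 24.
29 January 2024 does not fall between 4 February and 24 November, so daylight saving is not in effect and Ardeph Station is at UTC−05:45.
08:45 Ardeph Station + 5h45m = 14:30 UTC.
1 February 2024 is a Thursday, so the first Friday is February 2.
1 September 2024 is a Sunday, so Sundays fall on 1, 8, 15, 22, 29; the last is September 29.
At the standard offset (UTC−08:00), 14:30 UTC − 8h = 06:30 Rasion Republic standard time.
The standard-time date in Rasion Republic, 29 January 2024, does not fall between 2 February and 29 September, so daylight saving is not in effect and Rasion Republic is at UTC−08:00.
14:30 UTC − 8h = 06:30 Rasion Republic.

06:30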